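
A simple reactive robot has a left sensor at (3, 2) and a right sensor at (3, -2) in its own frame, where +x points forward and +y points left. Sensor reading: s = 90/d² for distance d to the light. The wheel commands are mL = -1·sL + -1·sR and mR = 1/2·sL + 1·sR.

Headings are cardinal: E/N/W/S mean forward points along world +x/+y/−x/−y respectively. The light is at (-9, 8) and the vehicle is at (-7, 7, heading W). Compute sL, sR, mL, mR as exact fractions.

left sensor world pos  = (-10, 5); dL² = 10
right sensor world pos = (-10, 9); dR² = 2
sL = 90/10 = 9
sR = 90/2 = 45
mL = -1·sL + -1·sR = -54
mR = 1/2·sL + 1·sR = 99/2

9 45 -54 99/2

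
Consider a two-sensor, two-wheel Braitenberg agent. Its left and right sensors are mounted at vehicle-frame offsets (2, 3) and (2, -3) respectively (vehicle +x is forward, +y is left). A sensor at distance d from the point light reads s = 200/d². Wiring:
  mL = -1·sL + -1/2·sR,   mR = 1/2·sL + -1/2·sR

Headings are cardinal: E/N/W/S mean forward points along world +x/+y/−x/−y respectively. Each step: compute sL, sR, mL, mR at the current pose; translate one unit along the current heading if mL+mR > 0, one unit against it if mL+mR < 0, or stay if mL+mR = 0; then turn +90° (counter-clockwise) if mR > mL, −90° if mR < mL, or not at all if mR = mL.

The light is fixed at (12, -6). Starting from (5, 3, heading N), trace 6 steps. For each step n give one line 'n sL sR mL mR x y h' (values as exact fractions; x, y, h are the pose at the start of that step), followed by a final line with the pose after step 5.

0 200/221 200/137 -49500/30277 -8400/30277 5 3 N
1 100/53 100/101 -12750/5353 2400/5353 5 2 W
2 40/9 200/117 -620/117 160/117 6 2 S
3 5/4 50/13 -165/52 -135/104 6 3 E
4 200/221 200/137 -49500/30277 -8400/30277 5 3 N
5 100/53 100/101 -12750/5353 2400/5353 5 2 W
final 6 2 S

n=0: pose=(5,3,N); sL=200/221, sR=200/137; mL=-49500/30277, mR=-8400/30277; mL+mR=-57900/30277 → advance -1; mR−mL=300/221 → turn +1·90°
n=1: pose=(5,2,W); sL=100/53, sR=100/101; mL=-12750/5353, mR=2400/5353; mL+mR=-10350/5353 → advance -1; mR−mL=150/53 → turn +1·90°
n=2: pose=(6,2,S); sL=40/9, sR=200/117; mL=-620/117, mR=160/117; mL+mR=-460/117 → advance -1; mR−mL=20/3 → turn +1·90°
n=3: pose=(6,3,E); sL=5/4, sR=50/13; mL=-165/52, mR=-135/104; mL+mR=-465/104 → advance -1; mR−mL=15/8 → turn +1·90°
n=4: pose=(5,3,N); sL=200/221, sR=200/137; mL=-49500/30277, mR=-8400/30277; mL+mR=-57900/30277 → advance -1; mR−mL=300/221 → turn +1·90°
n=5: pose=(5,2,W); sL=100/53, sR=100/101; mL=-12750/5353, mR=2400/5353; mL+mR=-10350/5353 → advance -1; mR−mL=150/53 → turn +1·90°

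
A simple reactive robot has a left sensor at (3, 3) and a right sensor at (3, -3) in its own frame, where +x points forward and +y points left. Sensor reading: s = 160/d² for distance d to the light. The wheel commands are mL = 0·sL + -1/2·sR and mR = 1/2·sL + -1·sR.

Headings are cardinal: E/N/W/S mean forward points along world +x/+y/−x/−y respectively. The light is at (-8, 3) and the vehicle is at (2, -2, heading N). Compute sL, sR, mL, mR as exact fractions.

left sensor world pos  = (-1, 1); dL² = 53
right sensor world pos = (5, 1); dR² = 173
sL = 160/53 = 160/53
sR = 160/173 = 160/173
mL = 0·sL + -1/2·sR = -80/173
mR = 1/2·sL + -1·sR = 5360/9169

160/53 160/173 -80/173 5360/9169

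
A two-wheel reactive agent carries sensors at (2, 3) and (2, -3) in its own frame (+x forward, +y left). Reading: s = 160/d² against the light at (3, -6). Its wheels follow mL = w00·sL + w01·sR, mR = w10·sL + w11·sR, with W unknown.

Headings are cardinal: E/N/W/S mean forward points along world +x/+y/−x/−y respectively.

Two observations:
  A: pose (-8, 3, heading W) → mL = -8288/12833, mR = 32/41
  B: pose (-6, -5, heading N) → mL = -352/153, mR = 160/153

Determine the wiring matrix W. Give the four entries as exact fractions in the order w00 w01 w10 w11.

obs A: pose=(-8,3,W) → sL=32/41, sR=160/313, mL=-8288/12833, mR=32/41
obs B: pose=(-6,-5,N) → sL=160/153, sR=32/9, mL=-352/153, mR=160/153
sensor matrix S = [[32/41, 160/313], [160/153, 32/9]]; det S = 1466368/654483
solve [mL_A; mL_B] = S·[w00; w01] and [mR_A; mR_B] = S·[w10; w11]:
  w00 = -1/2, w01 = -1/2, w10 = 1, w11 = 0

-1/2 -1/2 1 0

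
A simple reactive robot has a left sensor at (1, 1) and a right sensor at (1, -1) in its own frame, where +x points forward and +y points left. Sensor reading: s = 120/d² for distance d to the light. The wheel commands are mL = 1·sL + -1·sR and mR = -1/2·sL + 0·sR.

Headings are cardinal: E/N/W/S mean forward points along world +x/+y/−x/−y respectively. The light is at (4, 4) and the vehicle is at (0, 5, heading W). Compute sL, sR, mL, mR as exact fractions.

24/5 120/29 96/145 -12/5

left sensor world pos  = (-1, 4); dL² = 25
right sensor world pos = (-1, 6); dR² = 29
sL = 120/25 = 24/5
sR = 120/29 = 120/29
mL = 1·sL + -1·sR = 96/145
mR = -1/2·sL + 0·sR = -12/5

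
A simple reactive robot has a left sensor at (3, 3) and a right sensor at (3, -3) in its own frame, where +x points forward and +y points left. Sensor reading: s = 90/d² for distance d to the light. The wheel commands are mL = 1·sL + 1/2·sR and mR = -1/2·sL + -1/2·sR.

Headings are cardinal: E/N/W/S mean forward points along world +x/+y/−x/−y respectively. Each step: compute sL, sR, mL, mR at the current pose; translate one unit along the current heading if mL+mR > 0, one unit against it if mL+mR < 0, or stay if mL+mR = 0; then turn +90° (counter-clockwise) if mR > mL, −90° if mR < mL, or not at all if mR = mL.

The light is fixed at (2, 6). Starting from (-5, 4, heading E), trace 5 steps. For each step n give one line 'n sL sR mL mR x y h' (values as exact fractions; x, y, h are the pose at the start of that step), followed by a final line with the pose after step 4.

n=0: pose=(-5,4,E); sL=90/17, sR=90/41; mL=4455/697, mR=-2610/697; mL+mR=45/17 → advance +1; mR−mL=-7065/697 → turn -1·90°
n=1: pose=(-4,4,S); sL=45/17, sR=45/53; mL=5535/1802, mR=-1575/901; mL+mR=45/34 → advance +1; mR−mL=-8685/1802 → turn -1·90°
n=2: pose=(-4,3,W); sL=10/13, sR=10/9; mL=155/117, mR=-110/117; mL+mR=5/13 → advance +1; mR−mL=-265/117 → turn -1·90°
n=3: pose=(-5,3,N); sL=9/10, sR=45/8; mL=297/80, mR=-261/80; mL+mR=9/20 → advance +1; mR−mL=-279/40 → turn -1·90°
n=4: pose=(-5,4,E); sL=90/17, sR=90/41; mL=4455/697, mR=-2610/697; mL+mR=45/17 → advance +1; mR−mL=-7065/697 → turn -1·90°

0 90/17 90/41 4455/697 -2610/697 -5 4 E
1 45/17 45/53 5535/1802 -1575/901 -4 4 S
2 10/13 10/9 155/117 -110/117 -4 3 W
3 9/10 45/8 297/80 -261/80 -5 3 N
4 90/17 90/41 4455/697 -2610/697 -5 4 E
final -4 4 S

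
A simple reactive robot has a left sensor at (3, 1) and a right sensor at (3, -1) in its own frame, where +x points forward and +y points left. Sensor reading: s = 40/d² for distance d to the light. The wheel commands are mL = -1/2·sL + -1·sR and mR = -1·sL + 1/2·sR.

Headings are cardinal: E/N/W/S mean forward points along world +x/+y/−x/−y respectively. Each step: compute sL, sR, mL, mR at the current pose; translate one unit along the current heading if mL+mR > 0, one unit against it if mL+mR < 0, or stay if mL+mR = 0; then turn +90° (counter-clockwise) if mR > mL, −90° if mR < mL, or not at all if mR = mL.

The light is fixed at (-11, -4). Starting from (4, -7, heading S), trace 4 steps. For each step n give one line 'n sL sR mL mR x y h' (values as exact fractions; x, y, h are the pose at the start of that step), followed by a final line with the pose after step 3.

0 10/73 5/29 -510/2117 -215/4234 4 -7 S
1 8/65 40/333 -3932/21645 -1364/21645 4 -6 E
2 4/17 20/113 -566/1921 -282/1921 3 -6 N
3 40/137 8/25 -1596/3425 -452/3425 3 -7 W
final 4 -7 S

n=0: pose=(4,-7,S); sL=10/73, sR=5/29; mL=-510/2117, mR=-215/4234; mL+mR=-1235/4234 → advance -1; mR−mL=805/4234 → turn +1·90°
n=1: pose=(4,-6,E); sL=8/65, sR=40/333; mL=-3932/21645, mR=-1364/21645; mL+mR=-5296/21645 → advance -1; mR−mL=856/7215 → turn +1·90°
n=2: pose=(3,-6,N); sL=4/17, sR=20/113; mL=-566/1921, mR=-282/1921; mL+mR=-848/1921 → advance -1; mR−mL=284/1921 → turn +1·90°
n=3: pose=(3,-7,W); sL=40/137, sR=8/25; mL=-1596/3425, mR=-452/3425; mL+mR=-2048/3425 → advance -1; mR−mL=1144/3425 → turn +1·90°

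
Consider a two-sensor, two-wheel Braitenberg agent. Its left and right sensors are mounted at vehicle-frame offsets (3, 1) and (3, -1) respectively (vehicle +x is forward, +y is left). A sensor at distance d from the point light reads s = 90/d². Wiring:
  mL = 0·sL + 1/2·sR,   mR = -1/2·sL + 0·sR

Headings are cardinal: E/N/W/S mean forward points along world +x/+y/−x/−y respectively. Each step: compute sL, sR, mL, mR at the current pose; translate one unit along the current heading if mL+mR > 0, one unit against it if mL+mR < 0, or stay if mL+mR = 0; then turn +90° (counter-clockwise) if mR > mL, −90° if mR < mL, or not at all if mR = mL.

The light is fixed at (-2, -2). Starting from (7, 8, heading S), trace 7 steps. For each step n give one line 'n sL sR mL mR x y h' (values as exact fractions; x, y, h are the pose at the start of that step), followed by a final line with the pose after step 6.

n=0: pose=(7,8,S); sL=90/149, sR=90/113; mL=45/113, mR=-45/149; mL+mR=1620/16837 → advance +1; mR−mL=-11790/16837 → turn -1·90°
n=1: pose=(7,7,W); sL=9/10, sR=45/68; mL=45/136, mR=-9/20; mL+mR=-81/680 → advance -1; mR−mL=-531/680 → turn -1·90°
n=2: pose=(8,7,N); sL=2/5, sR=18/53; mL=9/53, mR=-1/5; mL+mR=-8/265 → advance -1; mR−mL=-98/265 → turn -1·90°
n=3: pose=(8,6,E); sL=9/25, sR=45/109; mL=45/218, mR=-9/50; mL+mR=72/2725 → advance +1; mR−mL=-1053/2725 → turn -1·90°
n=4: pose=(9,6,S); sL=90/169, sR=18/25; mL=9/25, mR=-45/169; mL+mR=396/4225 → advance +1; mR−mL=-2646/4225 → turn -1·90°
n=5: pose=(9,5,W); sL=9/10, sR=45/64; mL=45/128, mR=-9/20; mL+mR=-63/640 → advance -1; mR−mL=-513/640 → turn -1·90°
n=6: pose=(10,5,N); sL=90/221, sR=90/269; mL=45/269, mR=-45/221; mL+mR=-2160/59449 → advance -1; mR−mL=-22050/59449 → turn -1·90°

0 90/149 90/113 45/113 -45/149 7 8 S
1 9/10 45/68 45/136 -9/20 7 7 W
2 2/5 18/53 9/53 -1/5 8 7 N
3 9/25 45/109 45/218 -9/50 8 6 E
4 90/169 18/25 9/25 -45/169 9 6 S
5 9/10 45/64 45/128 -9/20 9 5 W
6 90/221 90/269 45/269 -45/221 10 5 N
final 10 4 E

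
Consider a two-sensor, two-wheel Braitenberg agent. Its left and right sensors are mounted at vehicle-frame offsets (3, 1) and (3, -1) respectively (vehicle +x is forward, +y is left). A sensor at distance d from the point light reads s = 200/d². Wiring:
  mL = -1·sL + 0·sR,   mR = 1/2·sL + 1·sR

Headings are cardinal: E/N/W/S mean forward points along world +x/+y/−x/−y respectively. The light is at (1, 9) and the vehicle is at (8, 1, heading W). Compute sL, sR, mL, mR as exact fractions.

200/97 40/13 -200/97 5180/1261

left sensor world pos  = (5, 0); dL² = 97
right sensor world pos = (5, 2); dR² = 65
sL = 200/97 = 200/97
sR = 200/65 = 40/13
mL = -1·sL + 0·sR = -200/97
mR = 1/2·sL + 1·sR = 5180/1261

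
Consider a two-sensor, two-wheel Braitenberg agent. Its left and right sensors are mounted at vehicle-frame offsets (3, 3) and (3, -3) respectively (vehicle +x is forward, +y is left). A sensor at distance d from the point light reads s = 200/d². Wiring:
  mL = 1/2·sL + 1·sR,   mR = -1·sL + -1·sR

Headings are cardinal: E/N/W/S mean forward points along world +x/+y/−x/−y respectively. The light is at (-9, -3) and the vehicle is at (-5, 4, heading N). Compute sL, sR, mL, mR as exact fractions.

200/101 200/149 35100/15049 -50000/15049

left sensor world pos  = (-8, 7); dL² = 101
right sensor world pos = (-2, 7); dR² = 149
sL = 200/101 = 200/101
sR = 200/149 = 200/149
mL = 1/2·sL + 1·sR = 35100/15049
mR = -1·sL + -1·sR = -50000/15049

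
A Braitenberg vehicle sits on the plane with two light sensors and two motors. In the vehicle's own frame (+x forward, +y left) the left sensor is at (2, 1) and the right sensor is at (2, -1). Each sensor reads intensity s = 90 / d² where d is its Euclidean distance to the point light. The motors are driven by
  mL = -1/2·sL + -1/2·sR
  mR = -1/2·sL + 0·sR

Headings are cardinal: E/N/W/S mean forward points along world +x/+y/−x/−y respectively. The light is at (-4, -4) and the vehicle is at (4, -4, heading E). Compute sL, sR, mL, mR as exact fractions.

90/101 90/101 -90/101 -45/101

left sensor world pos  = (6, -3); dL² = 101
right sensor world pos = (6, -5); dR² = 101
sL = 90/101 = 90/101
sR = 90/101 = 90/101
mL = -1/2·sL + -1/2·sR = -90/101
mR = -1/2·sL + 0·sR = -45/101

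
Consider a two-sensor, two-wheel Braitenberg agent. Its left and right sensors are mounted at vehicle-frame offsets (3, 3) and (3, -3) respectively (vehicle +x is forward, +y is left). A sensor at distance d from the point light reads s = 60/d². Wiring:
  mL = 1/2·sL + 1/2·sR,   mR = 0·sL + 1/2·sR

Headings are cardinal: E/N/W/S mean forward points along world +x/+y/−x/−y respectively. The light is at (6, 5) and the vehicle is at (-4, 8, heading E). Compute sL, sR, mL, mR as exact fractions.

12/17 60/49 804/833 30/49

left sensor world pos  = (-1, 11); dL² = 85
right sensor world pos = (-1, 5); dR² = 49
sL = 60/85 = 12/17
sR = 60/49 = 60/49
mL = 1/2·sL + 1/2·sR = 804/833
mR = 0·sL + 1/2·sR = 30/49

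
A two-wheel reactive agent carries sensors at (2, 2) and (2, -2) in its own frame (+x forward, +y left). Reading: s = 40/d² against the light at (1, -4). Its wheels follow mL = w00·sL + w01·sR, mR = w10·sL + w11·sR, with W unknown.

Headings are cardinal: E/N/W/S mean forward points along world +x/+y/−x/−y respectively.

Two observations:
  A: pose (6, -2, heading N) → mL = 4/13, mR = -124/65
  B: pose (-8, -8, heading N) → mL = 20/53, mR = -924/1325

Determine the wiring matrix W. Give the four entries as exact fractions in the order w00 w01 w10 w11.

obs A: pose=(6,-2,N) → sL=8/5, sR=8/13, mL=4/13, mR=-124/65
obs B: pose=(-8,-8,N) → sL=8/25, sR=40/53, mL=20/53, mR=-924/1325
sensor matrix S = [[8/5, 8/13], [8/25, 40/53]]; det S = 17408/17225
solve [mL_A; mL_B] = S·[w00; w01] and [mR_A; mR_B] = S·[w10; w11]:
  w00 = 0, w01 = 1/2, w10 = -1, w11 = -1/2

0 1/2 -1 -1/2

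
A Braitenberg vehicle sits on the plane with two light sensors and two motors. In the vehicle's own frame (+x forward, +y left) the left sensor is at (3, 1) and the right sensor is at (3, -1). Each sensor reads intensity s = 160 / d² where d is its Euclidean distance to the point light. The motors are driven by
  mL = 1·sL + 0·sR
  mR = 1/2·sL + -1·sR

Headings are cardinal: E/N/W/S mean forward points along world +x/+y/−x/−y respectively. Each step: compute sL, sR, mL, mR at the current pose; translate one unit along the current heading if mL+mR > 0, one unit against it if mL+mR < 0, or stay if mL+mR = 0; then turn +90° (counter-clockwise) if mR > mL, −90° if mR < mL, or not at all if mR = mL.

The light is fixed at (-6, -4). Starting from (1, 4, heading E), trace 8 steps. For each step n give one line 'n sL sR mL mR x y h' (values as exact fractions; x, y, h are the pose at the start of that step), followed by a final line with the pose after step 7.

n=0: pose=(1,4,E); sL=160/181, sR=160/149; mL=160/181, mR=-17040/26969; mL+mR=6800/26969 → advance +1; mR−mL=-40880/26969 → turn -1·90°
n=1: pose=(2,4,S); sL=80/53, sR=80/37; mL=80/53, mR=-2760/1961; mL+mR=200/1961 → advance +1; mR−mL=-5720/1961 → turn -1·90°
n=2: pose=(2,3,W); sL=160/61, sR=160/89; mL=160/61, mR=-2640/5429; mL+mR=11600/5429 → advance +1; mR−mL=-16880/5429 → turn -1·90°
n=3: pose=(1,3,N); sL=20/17, sR=40/41; mL=20/17, mR=-270/697; mL+mR=550/697 → advance +1; mR−mL=-1090/697 → turn -1·90°
n=4: pose=(1,4,E); sL=160/181, sR=160/149; mL=160/181, mR=-17040/26969; mL+mR=6800/26969 → advance +1; mR−mL=-40880/26969 → turn -1·90°
n=5: pose=(2,4,S); sL=80/53, sR=80/37; mL=80/53, mR=-2760/1961; mL+mR=200/1961 → advance +1; mR−mL=-5720/1961 → turn -1·90°
n=6: pose=(2,3,W); sL=160/61, sR=160/89; mL=160/61, mR=-2640/5429; mL+mR=11600/5429 → advance +1; mR−mL=-16880/5429 → turn -1·90°
n=7: pose=(1,3,N); sL=20/17, sR=40/41; mL=20/17, mR=-270/697; mL+mR=550/697 → advance +1; mR−mL=-1090/697 → turn -1·90°

0 160/181 160/149 160/181 -17040/26969 1 4 E
1 80/53 80/37 80/53 -2760/1961 2 4 S
2 160/61 160/89 160/61 -2640/5429 2 3 W
3 20/17 40/41 20/17 -270/697 1 3 N
4 160/181 160/149 160/181 -17040/26969 1 4 E
5 80/53 80/37 80/53 -2760/1961 2 4 S
6 160/61 160/89 160/61 -2640/5429 2 3 W
7 20/17 40/41 20/17 -270/697 1 3 N
final 1 4 E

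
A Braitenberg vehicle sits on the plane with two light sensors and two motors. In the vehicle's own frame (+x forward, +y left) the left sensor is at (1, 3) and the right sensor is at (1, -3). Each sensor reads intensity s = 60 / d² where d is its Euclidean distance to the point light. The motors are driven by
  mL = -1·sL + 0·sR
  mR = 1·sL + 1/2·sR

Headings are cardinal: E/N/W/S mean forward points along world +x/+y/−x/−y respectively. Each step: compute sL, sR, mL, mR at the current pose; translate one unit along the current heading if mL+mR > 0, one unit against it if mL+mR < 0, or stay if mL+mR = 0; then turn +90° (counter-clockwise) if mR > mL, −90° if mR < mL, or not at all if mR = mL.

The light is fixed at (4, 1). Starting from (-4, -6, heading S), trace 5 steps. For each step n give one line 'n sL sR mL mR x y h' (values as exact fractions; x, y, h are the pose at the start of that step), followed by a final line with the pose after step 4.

0 60/89 12/37 -60/89 2754/3293 -4 -6 S
1 30/37 6/17 -30/37 621/629 -4 -7 E
2 60/149 12/13 -60/149 1674/1937 -3 -7 N
3 15/41 3/4 -15/41 243/328 -3 -6 W
4 60/89 12/37 -60/89 2754/3293 -4 -6 S
final -4 -7 E

n=0: pose=(-4,-6,S); sL=60/89, sR=12/37; mL=-60/89, mR=2754/3293; mL+mR=6/37 → advance +1; mR−mL=4974/3293 → turn +1·90°
n=1: pose=(-4,-7,E); sL=30/37, sR=6/17; mL=-30/37, mR=621/629; mL+mR=3/17 → advance +1; mR−mL=1131/629 → turn +1·90°
n=2: pose=(-3,-7,N); sL=60/149, sR=12/13; mL=-60/149, mR=1674/1937; mL+mR=6/13 → advance +1; mR−mL=2454/1937 → turn +1·90°
n=3: pose=(-3,-6,W); sL=15/41, sR=3/4; mL=-15/41, mR=243/328; mL+mR=3/8 → advance +1; mR−mL=363/328 → turn +1·90°
n=4: pose=(-4,-6,S); sL=60/89, sR=12/37; mL=-60/89, mR=2754/3293; mL+mR=6/37 → advance +1; mR−mL=4974/3293 → turn +1·90°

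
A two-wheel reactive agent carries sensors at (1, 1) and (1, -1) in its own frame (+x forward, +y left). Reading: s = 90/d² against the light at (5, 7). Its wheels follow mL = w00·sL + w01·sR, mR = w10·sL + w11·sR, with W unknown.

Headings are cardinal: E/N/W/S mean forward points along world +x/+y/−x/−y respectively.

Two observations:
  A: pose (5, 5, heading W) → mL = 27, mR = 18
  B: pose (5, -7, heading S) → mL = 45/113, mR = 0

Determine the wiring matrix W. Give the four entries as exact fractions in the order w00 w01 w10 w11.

1/2 1/2 -1/2 1/2

obs A: pose=(5,5,W) → sL=9, sR=45, mL=27, mR=18
obs B: pose=(5,-7,S) → sL=45/113, sR=45/113, mL=45/113, mR=0
sensor matrix S = [[9, 45], [45/113, 45/113]]; det S = -1620/113
solve [mL_A; mL_B] = S·[w00; w01] and [mR_A; mR_B] = S·[w10; w11]:
  w00 = 1/2, w01 = 1/2, w10 = -1/2, w11 = 1/2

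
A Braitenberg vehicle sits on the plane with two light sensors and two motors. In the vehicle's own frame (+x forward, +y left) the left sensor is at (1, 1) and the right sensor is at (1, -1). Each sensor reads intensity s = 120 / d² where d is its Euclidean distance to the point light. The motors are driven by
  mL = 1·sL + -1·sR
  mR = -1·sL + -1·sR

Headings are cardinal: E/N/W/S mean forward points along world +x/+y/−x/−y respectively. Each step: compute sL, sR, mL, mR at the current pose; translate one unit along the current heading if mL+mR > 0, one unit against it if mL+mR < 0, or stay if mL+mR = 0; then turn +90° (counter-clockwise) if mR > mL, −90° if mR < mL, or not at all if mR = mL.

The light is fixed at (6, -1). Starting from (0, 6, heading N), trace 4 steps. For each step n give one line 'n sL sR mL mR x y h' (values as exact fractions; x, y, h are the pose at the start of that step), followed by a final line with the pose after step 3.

n=0: pose=(0,6,N); sL=120/113, sR=120/89; mL=-2880/10057, mR=-24240/10057; mL+mR=-240/89 → advance -1; mR−mL=-240/113 → turn -1·90°
n=1: pose=(0,5,E); sL=60/37, sR=12/5; mL=-144/185, mR=-744/185; mL+mR=-24/5 → advance -1; mR−mL=-120/37 → turn -1·90°
n=2: pose=(-1,5,S); sL=120/61, sR=120/89; mL=3360/5429, mR=-18000/5429; mL+mR=-240/89 → advance -1; mR−mL=-240/61 → turn -1·90°
n=3: pose=(-1,6,W); sL=6/5, sR=15/16; mL=21/80, mR=-171/80; mL+mR=-15/8 → advance -1; mR−mL=-12/5 → turn -1·90°

0 120/113 120/89 -2880/10057 -24240/10057 0 6 N
1 60/37 12/5 -144/185 -744/185 0 5 E
2 120/61 120/89 3360/5429 -18000/5429 -1 5 S
3 6/5 15/16 21/80 -171/80 -1 6 W
final 0 6 N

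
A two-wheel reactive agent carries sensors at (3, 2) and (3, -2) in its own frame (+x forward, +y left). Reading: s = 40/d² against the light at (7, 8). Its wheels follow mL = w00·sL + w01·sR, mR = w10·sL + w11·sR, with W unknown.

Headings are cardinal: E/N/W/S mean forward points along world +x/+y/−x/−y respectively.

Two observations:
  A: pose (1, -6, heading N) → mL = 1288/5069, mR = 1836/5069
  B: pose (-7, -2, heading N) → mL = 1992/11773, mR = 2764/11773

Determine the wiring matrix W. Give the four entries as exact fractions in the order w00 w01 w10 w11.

obs A: pose=(1,-6,N) → sL=8/37, sR=40/137, mL=1288/5069, mR=1836/5069
obs B: pose=(-7,-2,N) → sL=8/61, sR=40/193, mL=1992/11773, mR=2764/11773
sensor matrix S = [[8/37, 40/137], [8/61, 40/193]]; det S = 389120/59677337
solve [mL_A; mL_B] = S·[w00; w01] and [mR_A; mR_B] = S·[w10; w11]:
  w00 = 1/2, w01 = 1/2, w10 = 1, w11 = 1/2

1/2 1/2 1 1/2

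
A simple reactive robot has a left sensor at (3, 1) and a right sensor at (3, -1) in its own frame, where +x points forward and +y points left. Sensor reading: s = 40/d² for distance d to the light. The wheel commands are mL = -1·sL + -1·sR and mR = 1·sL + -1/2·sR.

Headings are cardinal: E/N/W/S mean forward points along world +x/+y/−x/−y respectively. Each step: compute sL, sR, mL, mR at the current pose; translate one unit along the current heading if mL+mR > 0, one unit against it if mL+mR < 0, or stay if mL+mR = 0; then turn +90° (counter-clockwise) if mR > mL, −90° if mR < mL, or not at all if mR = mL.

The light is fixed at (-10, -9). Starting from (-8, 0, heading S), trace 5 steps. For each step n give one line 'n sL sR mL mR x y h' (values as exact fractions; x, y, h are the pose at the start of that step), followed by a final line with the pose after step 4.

n=0: pose=(-8,0,S); sL=8/9, sR=40/37; mL=-656/333, mR=116/333; mL+mR=-60/37 → advance -1; mR−mL=772/333 → turn +1·90°
n=1: pose=(-8,1,E); sL=20/73, sR=20/53; mL=-2520/3869, mR=330/3869; mL+mR=-30/53 → advance -1; mR−mL=2850/3869 → turn +1·90°
n=2: pose=(-9,1,N); sL=40/169, sR=40/173; mL=-13680/29237, mR=3540/29237; mL+mR=-60/173 → advance -1; mR−mL=17220/29237 → turn +1·90°
n=3: pose=(-9,0,W); sL=10/17, sR=5/13; mL=-215/221, mR=175/442; mL+mR=-15/26 → advance -1; mR−mL=605/442 → turn +1·90°
n=4: pose=(-8,0,S); sL=8/9, sR=40/37; mL=-656/333, mR=116/333; mL+mR=-60/37 → advance -1; mR−mL=772/333 → turn +1·90°

0 8/9 40/37 -656/333 116/333 -8 0 S
1 20/73 20/53 -2520/3869 330/3869 -8 1 E
2 40/169 40/173 -13680/29237 3540/29237 -9 1 N
3 10/17 5/13 -215/221 175/442 -9 0 W
4 8/9 40/37 -656/333 116/333 -8 0 S
final -8 1 E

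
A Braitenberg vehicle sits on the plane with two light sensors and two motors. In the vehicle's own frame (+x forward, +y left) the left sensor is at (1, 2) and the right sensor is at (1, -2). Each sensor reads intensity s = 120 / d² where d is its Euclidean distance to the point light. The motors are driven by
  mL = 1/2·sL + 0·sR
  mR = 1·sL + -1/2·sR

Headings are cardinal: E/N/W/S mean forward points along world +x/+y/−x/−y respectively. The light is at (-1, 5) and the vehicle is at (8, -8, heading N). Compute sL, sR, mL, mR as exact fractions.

120/193 24/53 60/193 4044/10229

left sensor world pos  = (6, -7); dL² = 193
right sensor world pos = (10, -7); dR² = 265
sL = 120/193 = 120/193
sR = 120/265 = 24/53
mL = 1/2·sL + 0·sR = 60/193
mR = 1·sL + -1/2·sR = 4044/10229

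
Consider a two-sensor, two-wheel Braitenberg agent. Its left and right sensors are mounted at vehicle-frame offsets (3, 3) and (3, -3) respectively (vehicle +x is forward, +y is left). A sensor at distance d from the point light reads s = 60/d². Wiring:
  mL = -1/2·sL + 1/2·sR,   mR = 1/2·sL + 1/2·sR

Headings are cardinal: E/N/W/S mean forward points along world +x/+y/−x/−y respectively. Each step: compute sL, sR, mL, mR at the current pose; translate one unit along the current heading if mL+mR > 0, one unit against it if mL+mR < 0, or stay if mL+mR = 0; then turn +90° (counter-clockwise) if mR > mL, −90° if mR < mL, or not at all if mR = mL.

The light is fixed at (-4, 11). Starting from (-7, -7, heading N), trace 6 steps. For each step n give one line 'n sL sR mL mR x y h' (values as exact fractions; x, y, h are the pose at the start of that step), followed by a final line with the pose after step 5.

0 20/87 4/15 8/435 36/145 -7 -7 N
1 15/109 15/58 765/12644 2505/12644 -7 -6 W
2 60/401 60/449 -1440/180049 25500/180049 -8 -6 S
3 30/113 30/221 -1620/24973 5010/24973 -8 -7 E
4 20/87 4/15 8/435 36/145 -7 -7 N
5 15/109 15/58 765/12644 2505/12644 -7 -6 W
final -8 -6 S

n=0: pose=(-7,-7,N); sL=20/87, sR=4/15; mL=8/435, mR=36/145; mL+mR=4/15 → advance +1; mR−mL=20/87 → turn +1·90°
n=1: pose=(-7,-6,W); sL=15/109, sR=15/58; mL=765/12644, mR=2505/12644; mL+mR=15/58 → advance +1; mR−mL=15/109 → turn +1·90°
n=2: pose=(-8,-6,S); sL=60/401, sR=60/449; mL=-1440/180049, mR=25500/180049; mL+mR=60/449 → advance +1; mR−mL=60/401 → turn +1·90°
n=3: pose=(-8,-7,E); sL=30/113, sR=30/221; mL=-1620/24973, mR=5010/24973; mL+mR=30/221 → advance +1; mR−mL=30/113 → turn +1·90°
n=4: pose=(-7,-7,N); sL=20/87, sR=4/15; mL=8/435, mR=36/145; mL+mR=4/15 → advance +1; mR−mL=20/87 → turn +1·90°
n=5: pose=(-7,-6,W); sL=15/109, sR=15/58; mL=765/12644, mR=2505/12644; mL+mR=15/58 → advance +1; mR−mL=15/109 → turn +1·90°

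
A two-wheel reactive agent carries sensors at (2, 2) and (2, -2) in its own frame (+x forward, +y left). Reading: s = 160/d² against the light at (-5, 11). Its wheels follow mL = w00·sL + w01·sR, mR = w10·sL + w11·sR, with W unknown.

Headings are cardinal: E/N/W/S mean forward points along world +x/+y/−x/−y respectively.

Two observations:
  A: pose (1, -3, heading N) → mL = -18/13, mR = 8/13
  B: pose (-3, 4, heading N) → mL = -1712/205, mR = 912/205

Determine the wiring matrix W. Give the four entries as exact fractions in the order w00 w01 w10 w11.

-1 -1/2 1 -1/2

obs A: pose=(1,-3,N) → sL=1, sR=10/13, mL=-18/13, mR=8/13
obs B: pose=(-3,4,N) → sL=32/5, sR=160/41, mL=-1712/205, mR=912/205
sensor matrix S = [[1, 10/13], [32/5, 160/41]]; det S = -544/533
solve [mL_A; mL_B] = S·[w00; w01] and [mR_A; mR_B] = S·[w10; w11]:
  w00 = -1, w01 = -1/2, w10 = 1, w11 = -1/2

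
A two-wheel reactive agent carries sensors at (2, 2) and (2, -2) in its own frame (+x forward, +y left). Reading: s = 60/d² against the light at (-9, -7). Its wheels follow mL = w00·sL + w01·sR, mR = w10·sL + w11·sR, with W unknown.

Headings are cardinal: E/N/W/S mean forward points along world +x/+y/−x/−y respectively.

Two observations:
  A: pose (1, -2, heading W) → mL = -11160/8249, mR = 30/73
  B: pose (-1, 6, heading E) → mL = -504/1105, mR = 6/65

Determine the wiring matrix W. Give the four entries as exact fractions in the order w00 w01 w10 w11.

-1 -1 1/2 0

obs A: pose=(1,-2,W) → sL=60/73, sR=60/113, mL=-11160/8249, mR=30/73
obs B: pose=(-1,6,E) → sL=12/65, sR=60/221, mL=-504/1105, mR=6/65
sensor matrix S = [[60/73, 60/113], [12/65, 60/221]]; det S = 228096/1823029
solve [mL_A; mL_B] = S·[w00; w01] and [mR_A; mR_B] = S·[w10; w11]:
  w00 = -1, w01 = -1, w10 = 1/2, w11 = 0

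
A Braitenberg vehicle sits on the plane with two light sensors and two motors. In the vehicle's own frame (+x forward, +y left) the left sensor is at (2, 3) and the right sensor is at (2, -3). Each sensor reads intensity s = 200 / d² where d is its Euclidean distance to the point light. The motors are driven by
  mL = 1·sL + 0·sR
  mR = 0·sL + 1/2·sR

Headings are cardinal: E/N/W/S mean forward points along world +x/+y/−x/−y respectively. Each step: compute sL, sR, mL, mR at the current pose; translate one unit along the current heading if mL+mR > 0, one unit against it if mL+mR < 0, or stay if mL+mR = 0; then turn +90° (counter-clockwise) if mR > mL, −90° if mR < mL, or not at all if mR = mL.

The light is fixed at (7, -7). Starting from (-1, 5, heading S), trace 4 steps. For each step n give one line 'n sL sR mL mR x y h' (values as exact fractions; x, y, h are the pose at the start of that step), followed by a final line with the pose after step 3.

0 8/5 200/221 8/5 100/221 -1 5 S
1 50/41 25/37 50/41 25/74 -1 4 W
2 200/313 40/41 200/313 20/41 -2 4 N
3 100/137 20/13 100/137 10/13 -2 5 E
final -1 5 N

n=0: pose=(-1,5,S); sL=8/5, sR=200/221; mL=8/5, mR=100/221; mL+mR=2268/1105 → advance +1; mR−mL=-1268/1105 → turn -1·90°
n=1: pose=(-1,4,W); sL=50/41, sR=25/37; mL=50/41, mR=25/74; mL+mR=4725/3034 → advance +1; mR−mL=-2675/3034 → turn -1·90°
n=2: pose=(-2,4,N); sL=200/313, sR=40/41; mL=200/313, mR=20/41; mL+mR=14460/12833 → advance +1; mR−mL=-1940/12833 → turn -1·90°
n=3: pose=(-2,5,E); sL=100/137, sR=20/13; mL=100/137, mR=10/13; mL+mR=2670/1781 → advance +1; mR−mL=70/1781 → turn +1·90°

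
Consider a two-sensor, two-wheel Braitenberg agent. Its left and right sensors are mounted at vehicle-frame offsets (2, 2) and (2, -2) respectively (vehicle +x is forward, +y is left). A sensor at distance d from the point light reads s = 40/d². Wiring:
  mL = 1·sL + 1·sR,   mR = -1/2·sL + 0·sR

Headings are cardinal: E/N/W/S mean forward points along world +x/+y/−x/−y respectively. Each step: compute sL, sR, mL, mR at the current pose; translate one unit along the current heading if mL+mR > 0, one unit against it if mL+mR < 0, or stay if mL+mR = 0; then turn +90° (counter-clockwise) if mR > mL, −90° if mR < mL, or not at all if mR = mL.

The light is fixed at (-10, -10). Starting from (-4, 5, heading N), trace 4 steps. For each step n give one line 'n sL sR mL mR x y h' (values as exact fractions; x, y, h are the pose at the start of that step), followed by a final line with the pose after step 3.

n=0: pose=(-4,5,N); sL=8/61, sR=40/353; mL=5264/21533, mR=-4/61; mL+mR=3852/21533 → advance +1; mR−mL=-6676/21533 → turn -1·90°
n=1: pose=(-4,6,E); sL=10/97, sR=2/13; mL=324/1261, mR=-5/97; mL+mR=259/1261 → advance +1; mR−mL=-389/1261 → turn -1·90°
n=2: pose=(-3,6,S); sL=40/277, sR=40/221; mL=19920/61217, mR=-20/277; mL+mR=15500/61217 → advance +1; mR−mL=-24340/61217 → turn -1·90°
n=3: pose=(-3,5,W); sL=20/97, sR=20/157; mL=5080/15229, mR=-10/97; mL+mR=3510/15229 → advance +1; mR−mL=-6650/15229 → turn -1·90°

0 8/61 40/353 5264/21533 -4/61 -4 5 N
1 10/97 2/13 324/1261 -5/97 -4 6 E
2 40/277 40/221 19920/61217 -20/277 -3 6 S
3 20/97 20/157 5080/15229 -10/97 -3 5 W
final -4 5 N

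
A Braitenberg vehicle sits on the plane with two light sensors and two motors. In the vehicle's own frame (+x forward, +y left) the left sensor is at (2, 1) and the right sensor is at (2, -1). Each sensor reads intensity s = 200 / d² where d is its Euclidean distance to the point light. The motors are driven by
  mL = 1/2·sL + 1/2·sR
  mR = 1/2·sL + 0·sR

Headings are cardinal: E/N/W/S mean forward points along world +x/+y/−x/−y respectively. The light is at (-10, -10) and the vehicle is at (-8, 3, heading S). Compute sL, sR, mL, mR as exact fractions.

20/13 100/61 1260/793 10/13

left sensor world pos  = (-7, 1); dL² = 130
right sensor world pos = (-9, 1); dR² = 122
sL = 200/130 = 20/13
sR = 200/122 = 100/61
mL = 1/2·sL + 1/2·sR = 1260/793
mR = 1/2·sL + 0·sR = 10/13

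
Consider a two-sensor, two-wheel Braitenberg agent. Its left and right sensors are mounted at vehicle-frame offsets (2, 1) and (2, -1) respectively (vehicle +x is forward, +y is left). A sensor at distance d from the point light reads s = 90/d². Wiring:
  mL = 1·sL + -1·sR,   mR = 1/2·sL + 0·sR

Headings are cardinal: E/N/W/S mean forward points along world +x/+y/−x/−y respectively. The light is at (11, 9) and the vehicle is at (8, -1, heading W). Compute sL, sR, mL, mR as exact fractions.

45/73 45/53 -900/3869 45/146

left sensor world pos  = (6, -2); dL² = 146
right sensor world pos = (6, 0); dR² = 106
sL = 90/146 = 45/73
sR = 90/106 = 45/53
mL = 1·sL + -1·sR = -900/3869
mR = 1/2·sL + 0·sR = 45/146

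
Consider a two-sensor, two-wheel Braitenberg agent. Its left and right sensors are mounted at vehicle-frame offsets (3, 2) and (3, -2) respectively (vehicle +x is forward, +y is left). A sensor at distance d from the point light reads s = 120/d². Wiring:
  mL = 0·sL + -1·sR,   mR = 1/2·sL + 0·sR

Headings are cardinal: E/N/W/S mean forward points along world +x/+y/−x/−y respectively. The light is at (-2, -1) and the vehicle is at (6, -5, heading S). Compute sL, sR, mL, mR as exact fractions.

120/149 24/17 -24/17 60/149

left sensor world pos  = (8, -8); dL² = 149
right sensor world pos = (4, -8); dR² = 85
sL = 120/149 = 120/149
sR = 120/85 = 24/17
mL = 0·sL + -1·sR = -24/17
mR = 1/2·sL + 0·sR = 60/149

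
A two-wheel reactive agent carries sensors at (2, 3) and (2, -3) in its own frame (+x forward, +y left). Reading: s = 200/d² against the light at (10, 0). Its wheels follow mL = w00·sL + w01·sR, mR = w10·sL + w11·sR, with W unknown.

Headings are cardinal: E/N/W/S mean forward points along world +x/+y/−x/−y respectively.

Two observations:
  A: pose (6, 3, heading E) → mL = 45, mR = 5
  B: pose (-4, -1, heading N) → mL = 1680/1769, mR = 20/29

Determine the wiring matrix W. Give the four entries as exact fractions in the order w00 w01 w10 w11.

obs A: pose=(6,3,E) → sL=5, sR=50, mL=45, mR=5
obs B: pose=(-4,-1,N) → sL=20/29, sR=100/61, mL=1680/1769, mR=20/29
sensor matrix S = [[5, 50], [20/29, 100/61]]; det S = -46500/1769
solve [mL_A; mL_B] = S·[w00; w01] and [mR_A; mR_B] = S·[w10; w11]:
  w00 = -1, w01 = 1, w10 = 1, w11 = 0

-1 1 1 0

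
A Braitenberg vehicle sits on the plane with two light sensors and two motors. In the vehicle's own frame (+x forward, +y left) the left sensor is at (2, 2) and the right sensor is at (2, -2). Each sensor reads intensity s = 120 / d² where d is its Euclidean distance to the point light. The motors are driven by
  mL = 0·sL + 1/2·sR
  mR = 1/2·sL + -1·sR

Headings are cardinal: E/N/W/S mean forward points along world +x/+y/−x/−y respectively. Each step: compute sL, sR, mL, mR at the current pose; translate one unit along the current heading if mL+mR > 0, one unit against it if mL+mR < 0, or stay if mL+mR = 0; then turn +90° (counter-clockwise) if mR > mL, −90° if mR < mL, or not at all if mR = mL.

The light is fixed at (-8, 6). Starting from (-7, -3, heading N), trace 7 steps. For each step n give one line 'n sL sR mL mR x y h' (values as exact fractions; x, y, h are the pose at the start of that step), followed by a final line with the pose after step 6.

0 12/5 60/29 30/29 -126/145 -7 -3 N
1 8/3 120/109 60/109 76/327 -7 -2 E
2 30/29 6/5 3/5 -99/145 -6 -2 S
3 40/27 24/5 12/5 -548/135 -6 -1 W
4 60/13 12/5 6/5 -6/65 -5 -1 N
5 120/41 120/89 60/89 420/3649 -5 0 E
6 6/5 30/17 15/17 -99/85 -4 0 S
final -4 1 W

n=0: pose=(-7,-3,N); sL=12/5, sR=60/29; mL=30/29, mR=-126/145; mL+mR=24/145 → advance +1; mR−mL=-276/145 → turn -1·90°
n=1: pose=(-7,-2,E); sL=8/3, sR=120/109; mL=60/109, mR=76/327; mL+mR=256/327 → advance +1; mR−mL=-104/327 → turn -1·90°
n=2: pose=(-6,-2,S); sL=30/29, sR=6/5; mL=3/5, mR=-99/145; mL+mR=-12/145 → advance -1; mR−mL=-186/145 → turn -1·90°
n=3: pose=(-6,-1,W); sL=40/27, sR=24/5; mL=12/5, mR=-548/135; mL+mR=-224/135 → advance -1; mR−mL=-872/135 → turn -1·90°
n=4: pose=(-5,-1,N); sL=60/13, sR=12/5; mL=6/5, mR=-6/65; mL+mR=72/65 → advance +1; mR−mL=-84/65 → turn -1·90°
n=5: pose=(-5,0,E); sL=120/41, sR=120/89; mL=60/89, mR=420/3649; mL+mR=2880/3649 → advance +1; mR−mL=-2040/3649 → turn -1·90°
n=6: pose=(-4,0,S); sL=6/5, sR=30/17; mL=15/17, mR=-99/85; mL+mR=-24/85 → advance -1; mR−mL=-174/85 → turn -1·90°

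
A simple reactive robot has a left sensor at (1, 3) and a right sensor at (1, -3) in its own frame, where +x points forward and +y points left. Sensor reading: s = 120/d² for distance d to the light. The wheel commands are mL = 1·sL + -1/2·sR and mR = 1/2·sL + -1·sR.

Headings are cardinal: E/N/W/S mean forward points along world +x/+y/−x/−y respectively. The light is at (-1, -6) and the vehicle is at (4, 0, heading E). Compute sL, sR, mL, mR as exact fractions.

40/39 8/3 -4/13 -28/13

left sensor world pos  = (5, 3); dL² = 117
right sensor world pos = (5, -3); dR² = 45
sL = 120/117 = 40/39
sR = 120/45 = 8/3
mL = 1·sL + -1/2·sR = -4/13
mR = 1/2·sL + -1·sR = -28/13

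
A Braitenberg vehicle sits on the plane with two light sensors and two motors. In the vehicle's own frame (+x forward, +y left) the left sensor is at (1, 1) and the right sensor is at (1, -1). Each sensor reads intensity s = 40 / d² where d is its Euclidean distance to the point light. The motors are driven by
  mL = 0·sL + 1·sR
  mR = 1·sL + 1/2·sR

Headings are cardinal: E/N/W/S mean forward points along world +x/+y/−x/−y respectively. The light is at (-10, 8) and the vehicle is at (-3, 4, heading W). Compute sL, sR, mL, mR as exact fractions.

40/61 8/9 8/9 604/549

left sensor world pos  = (-4, 3); dL² = 61
right sensor world pos = (-4, 5); dR² = 45
sL = 40/61 = 40/61
sR = 40/45 = 8/9
mL = 0·sL + 1·sR = 8/9
mR = 1·sL + 1/2·sR = 604/549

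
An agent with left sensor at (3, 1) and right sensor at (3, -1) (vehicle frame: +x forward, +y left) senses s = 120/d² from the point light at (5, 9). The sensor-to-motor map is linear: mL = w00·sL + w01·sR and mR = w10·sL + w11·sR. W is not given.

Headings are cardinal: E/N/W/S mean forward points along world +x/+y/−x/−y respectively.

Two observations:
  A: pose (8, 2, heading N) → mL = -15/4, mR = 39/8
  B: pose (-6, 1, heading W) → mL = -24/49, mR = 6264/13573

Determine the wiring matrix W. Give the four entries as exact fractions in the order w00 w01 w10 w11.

0 -1 1/2 1/2

obs A: pose=(8,2,N) → sL=6, sR=15/4, mL=-15/4, mR=39/8
obs B: pose=(-6,1,W) → sL=120/277, sR=24/49, mL=-24/49, mR=6264/13573
sensor matrix S = [[6, 15/4], [120/277, 24/49]]; det S = 17838/13573
solve [mL_A; mL_B] = S·[w00; w01] and [mR_A; mR_B] = S·[w10; w11]:
  w00 = 0, w01 = -1, w10 = 1/2, w11 = 1/2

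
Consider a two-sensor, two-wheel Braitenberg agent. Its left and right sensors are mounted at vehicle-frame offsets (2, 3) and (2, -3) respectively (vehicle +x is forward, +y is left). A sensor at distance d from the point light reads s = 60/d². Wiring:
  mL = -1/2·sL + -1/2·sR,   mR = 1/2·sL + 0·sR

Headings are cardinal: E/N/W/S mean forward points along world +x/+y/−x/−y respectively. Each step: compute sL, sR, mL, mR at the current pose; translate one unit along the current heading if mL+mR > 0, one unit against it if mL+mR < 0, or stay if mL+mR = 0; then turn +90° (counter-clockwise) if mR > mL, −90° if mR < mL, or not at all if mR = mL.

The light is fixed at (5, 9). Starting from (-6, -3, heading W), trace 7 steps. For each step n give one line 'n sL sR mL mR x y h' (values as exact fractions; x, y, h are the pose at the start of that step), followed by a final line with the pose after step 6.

0 30/197 6/25 -966/4925 15/197 -6 -3 W
1 12/49 12/73 -732/3577 6/49 -5 -3 S
2 15/32 3/13 -291/832 15/64 -5 -2 E
3 60/277 12/29 -2532/8033 30/277 -6 -2 N
4 30/197 6/25 -966/4925 15/197 -6 -3 W
5 12/49 12/73 -732/3577 6/49 -5 -3 S
6 15/32 3/13 -291/832 15/64 -5 -2 E
final -6 -2 N

n=0: pose=(-6,-3,W); sL=30/197, sR=6/25; mL=-966/4925, mR=15/197; mL+mR=-3/25 → advance -1; mR−mL=1341/4925 → turn +1·90°
n=1: pose=(-5,-3,S); sL=12/49, sR=12/73; mL=-732/3577, mR=6/49; mL+mR=-6/73 → advance -1; mR−mL=1170/3577 → turn +1·90°
n=2: pose=(-5,-2,E); sL=15/32, sR=3/13; mL=-291/832, mR=15/64; mL+mR=-3/26 → advance -1; mR−mL=243/416 → turn +1·90°
n=3: pose=(-6,-2,N); sL=60/277, sR=12/29; mL=-2532/8033, mR=30/277; mL+mR=-6/29 → advance -1; mR−mL=3402/8033 → turn +1·90°
n=4: pose=(-6,-3,W); sL=30/197, sR=6/25; mL=-966/4925, mR=15/197; mL+mR=-3/25 → advance -1; mR−mL=1341/4925 → turn +1·90°
n=5: pose=(-5,-3,S); sL=12/49, sR=12/73; mL=-732/3577, mR=6/49; mL+mR=-6/73 → advance -1; mR−mL=1170/3577 → turn +1·90°
n=6: pose=(-5,-2,E); sL=15/32, sR=3/13; mL=-291/832, mR=15/64; mL+mR=-3/26 → advance -1; mR−mL=243/416 → turn +1·90°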